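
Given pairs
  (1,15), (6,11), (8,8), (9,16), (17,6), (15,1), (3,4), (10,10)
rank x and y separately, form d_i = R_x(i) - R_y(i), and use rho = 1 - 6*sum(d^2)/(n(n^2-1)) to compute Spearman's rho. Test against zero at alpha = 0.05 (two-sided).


Step 1: Rank x and y separately (midranks; no ties here).
rank(x): 1->1, 6->3, 8->4, 9->5, 17->8, 15->7, 3->2, 10->6
rank(y): 15->7, 11->6, 8->4, 16->8, 6->3, 1->1, 4->2, 10->5
Step 2: d_i = R_x(i) - R_y(i); compute d_i^2.
  (1-7)^2=36, (3-6)^2=9, (4-4)^2=0, (5-8)^2=9, (8-3)^2=25, (7-1)^2=36, (2-2)^2=0, (6-5)^2=1
sum(d^2) = 116.
Step 3: rho = 1 - 6*116 / (8*(8^2 - 1)) = 1 - 696/504 = -0.380952.
Step 4: Under H0, t = rho * sqrt((n-2)/(1-rho^2)) = -1.0092 ~ t(6).
Step 5: Two-sided p-value from the t-distribution with 6 df = 0.351813.
Step 6: alpha = 0.05. fail to reject H0.

rho = -0.3810, p = 0.351813, fail to reject H0 at alpha = 0.05.


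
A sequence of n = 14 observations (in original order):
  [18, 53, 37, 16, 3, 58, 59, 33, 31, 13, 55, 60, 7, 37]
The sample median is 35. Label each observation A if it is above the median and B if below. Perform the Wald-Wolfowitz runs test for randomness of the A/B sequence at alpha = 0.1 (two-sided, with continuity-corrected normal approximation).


Step 1: Compute median = 35; label A = above, B = below.
Labels in order: BAABBAABBBAABA  (n_A = 7, n_B = 7)
Step 2: Count runs R = 8.
Step 3: Under H0 (random ordering), E[R] = 2*n_A*n_B/(n_A+n_B) + 1 = 2*7*7/14 + 1 = 8.0000.
        Var[R] = 2*n_A*n_B*(2*n_A*n_B - n_A - n_B) / ((n_A+n_B)^2 * (n_A+n_B-1)) = 8232/2548 = 3.2308.
        SD[R] = 1.7974.
Step 4: R = E[R], so z = 0 with no continuity correction.
Step 5: Two-sided p-value via normal approximation = 2*(1 - Phi(|z|)) = 1.000000.
Step 6: alpha = 0.1. fail to reject H0.

R = 8, z = 0.0000, p = 1.000000, fail to reject H0.


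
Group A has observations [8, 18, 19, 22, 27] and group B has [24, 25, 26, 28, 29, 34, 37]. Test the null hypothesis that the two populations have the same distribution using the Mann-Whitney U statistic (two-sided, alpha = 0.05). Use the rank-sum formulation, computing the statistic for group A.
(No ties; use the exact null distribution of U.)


Step 1: Combine and sort all 12 observations; assign midranks.
sorted (value, group): (8,X), (18,X), (19,X), (22,X), (24,Y), (25,Y), (26,Y), (27,X), (28,Y), (29,Y), (34,Y), (37,Y)
ranks: 8->1, 18->2, 19->3, 22->4, 24->5, 25->6, 26->7, 27->8, 28->9, 29->10, 34->11, 37->12
Step 2: Rank sum for X: R1 = 1 + 2 + 3 + 4 + 8 = 18.
Step 3: U_X = R1 - n1(n1+1)/2 = 18 - 5*6/2 = 18 - 15 = 3.
       U_Y = n1*n2 - U_X = 35 - 3 = 32.
Step 4: No ties, so the exact null distribution of U (based on enumerating the C(12,5) = 792 equally likely rank assignments) gives the two-sided p-value.
Step 5: p-value = 0.017677; compare to alpha = 0.05. reject H0.

U_X = 3, p = 0.017677, reject H0 at alpha = 0.05.


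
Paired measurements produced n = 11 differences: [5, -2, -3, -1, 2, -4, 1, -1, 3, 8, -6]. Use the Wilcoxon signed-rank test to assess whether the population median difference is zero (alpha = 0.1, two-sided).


Step 1: Drop any zero differences (none here) and take |d_i|.
|d| = [5, 2, 3, 1, 2, 4, 1, 1, 3, 8, 6]
Step 2: Midrank |d_i| (ties get averaged ranks).
ranks: |5|->9, |2|->4.5, |3|->6.5, |1|->2, |2|->4.5, |4|->8, |1|->2, |1|->2, |3|->6.5, |8|->11, |6|->10
Step 3: Attach original signs; sum ranks with positive sign and with negative sign.
W+ = 9 + 4.5 + 2 + 6.5 + 11 = 33
W- = 4.5 + 6.5 + 2 + 8 + 2 + 10 = 33
(Check: W+ + W- = 66 should equal n(n+1)/2 = 66.)
Step 4: Test statistic W = min(W+, W-) = 33.
Step 5: Ties in |d|, so use the tie-corrected normal approximation.
        E[W] = n(n+1)/4 = 11*12/4 = 33.
        Tie groups: |d|=1 (t=3), |d|=2 (t=2), |d|=3 (t=2); sum(t^3 - t) = 36.
        Var[W] = n(n+1)(2n+1)/24 - sum(t^3-t)/48 = 3036/24 - 36/48 = 125.75.
        z = (W - E[W]) / sqrt(Var[W]) = (33 - 33) / 11.2138 = 0.0000.
        Two-sided p = 2*Phi(z) = 1.000000.
Step 6: alpha = 0.1. fail to reject H0.

W+ = 33, W- = 33, W = min = 33, p = 1.000000, fail to reject H0.


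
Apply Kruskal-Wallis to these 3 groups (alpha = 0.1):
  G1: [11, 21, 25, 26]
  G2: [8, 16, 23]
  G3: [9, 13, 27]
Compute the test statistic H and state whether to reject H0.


Step 1: Combine all N = 10 observations and assign midranks.
sorted (value, group, rank): (8,G2,1), (9,G3,2), (11,G1,3), (13,G3,4), (16,G2,5), (21,G1,6), (23,G2,7), (25,G1,8), (26,G1,9), (27,G3,10)
Step 2: Sum ranks within each group.
R_1 = 26 (n_1 = 4)
R_2 = 13 (n_2 = 3)
R_3 = 16 (n_3 = 3)
Step 3: H = 12/(N(N+1)) * sum(R_i^2/n_i) - 3(N+1)
     = 12/(10*11) * (26^2/4 + 13^2/3 + 16^2/3) - 3*11
     = 0.109091 * 310.667 - 33
     = 0.890909.
Step 4: No ties, so H is used without correction.
Step 5: Under H0, H ~ chi^2(2); p-value = 0.640533.
Step 6: alpha = 0.1. fail to reject H0.

H = 0.8909, df = 2, p = 0.640533, fail to reject H0.


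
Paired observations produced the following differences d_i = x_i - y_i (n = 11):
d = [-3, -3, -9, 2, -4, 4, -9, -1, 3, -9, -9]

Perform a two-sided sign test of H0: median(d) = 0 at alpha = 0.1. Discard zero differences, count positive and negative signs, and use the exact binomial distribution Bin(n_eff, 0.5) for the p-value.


Step 1: Discard zero differences. Original n = 11; n_eff = number of nonzero differences = 11.
Nonzero differences (with sign): -3, -3, -9, +2, -4, +4, -9, -1, +3, -9, -9
Step 2: Count signs: positive = 3, negative = 8.
Step 3: Under H0: P(positive) = 0.5, so the number of positives S ~ Bin(11, 0.5).
Step 4: Two-sided exact p-value = sum of Bin(11,0.5) probabilities at or below the observed probability = 0.226562.
Step 5: alpha = 0.1. fail to reject H0.

n_eff = 11, pos = 3, neg = 8, p = 0.226562, fail to reject H0.


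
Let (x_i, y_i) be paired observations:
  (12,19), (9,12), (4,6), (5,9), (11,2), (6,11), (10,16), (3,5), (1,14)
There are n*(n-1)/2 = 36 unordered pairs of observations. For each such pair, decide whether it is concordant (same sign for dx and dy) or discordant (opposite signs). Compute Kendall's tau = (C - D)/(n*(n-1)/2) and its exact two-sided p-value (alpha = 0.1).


Step 1: Enumerate the 36 unordered pairs (i,j) with i<j and classify each by sign(x_j-x_i) * sign(y_j-y_i).
  (1,2):dx=-3,dy=-7->C; (1,3):dx=-8,dy=-13->C; (1,4):dx=-7,dy=-10->C; (1,5):dx=-1,dy=-17->C
  (1,6):dx=-6,dy=-8->C; (1,7):dx=-2,dy=-3->C; (1,8):dx=-9,dy=-14->C; (1,9):dx=-11,dy=-5->C
  (2,3):dx=-5,dy=-6->C; (2,4):dx=-4,dy=-3->C; (2,5):dx=+2,dy=-10->D; (2,6):dx=-3,dy=-1->C
  (2,7):dx=+1,dy=+4->C; (2,8):dx=-6,dy=-7->C; (2,9):dx=-8,dy=+2->D; (3,4):dx=+1,dy=+3->C
  (3,5):dx=+7,dy=-4->D; (3,6):dx=+2,dy=+5->C; (3,7):dx=+6,dy=+10->C; (3,8):dx=-1,dy=-1->C
  (3,9):dx=-3,dy=+8->D; (4,5):dx=+6,dy=-7->D; (4,6):dx=+1,dy=+2->C; (4,7):dx=+5,dy=+7->C
  (4,8):dx=-2,dy=-4->C; (4,9):dx=-4,dy=+5->D; (5,6):dx=-5,dy=+9->D; (5,7):dx=-1,dy=+14->D
  (5,8):dx=-8,dy=+3->D; (5,9):dx=-10,dy=+12->D; (6,7):dx=+4,dy=+5->C; (6,8):dx=-3,dy=-6->C
  (6,9):dx=-5,dy=+3->D; (7,8):dx=-7,dy=-11->C; (7,9):dx=-9,dy=-2->C; (8,9):dx=-2,dy=+9->D
Step 2: C = 24, D = 12, total pairs = 36.
Step 3: tau = (C - D)/(n(n-1)/2) = (24 - 12)/36 = 0.333333.
Step 4: Exact two-sided p-value (enumerate n! = 362880 permutations of y under H0): p = 0.259518.
Step 5: alpha = 0.1. fail to reject H0.

tau_b = 0.3333 (C=24, D=12), p = 0.259518, fail to reject H0.


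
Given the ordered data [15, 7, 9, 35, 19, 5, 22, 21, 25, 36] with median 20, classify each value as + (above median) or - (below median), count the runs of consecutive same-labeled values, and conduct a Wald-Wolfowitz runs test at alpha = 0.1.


Step 1: Compute median = 20; label A = above, B = below.
Labels in order: BBBABBAAAA  (n_A = 5, n_B = 5)
Step 2: Count runs R = 4.
Step 3: Under H0 (random ordering), E[R] = 2*n_A*n_B/(n_A+n_B) + 1 = 2*5*5/10 + 1 = 6.0000.
        Var[R] = 2*n_A*n_B*(2*n_A*n_B - n_A - n_B) / ((n_A+n_B)^2 * (n_A+n_B-1)) = 2000/900 = 2.2222.
        SD[R] = 1.4907.
Step 4: Continuity-corrected z = (R + 0.5 - E[R]) / SD[R] = (4 + 0.5 - 6.0000) / 1.4907 = -1.0062.
Step 5: Two-sided p-value via normal approximation = 2*(1 - Phi(|z|)) = 0.314305.
Step 6: alpha = 0.1. fail to reject H0.

R = 4, z = -1.0062, p = 0.314305, fail to reject H0.


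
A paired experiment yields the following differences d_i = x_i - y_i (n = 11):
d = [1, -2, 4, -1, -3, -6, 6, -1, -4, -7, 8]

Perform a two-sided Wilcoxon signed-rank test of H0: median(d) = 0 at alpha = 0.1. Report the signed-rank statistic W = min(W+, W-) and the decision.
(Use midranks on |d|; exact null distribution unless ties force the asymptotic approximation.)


Step 1: Drop any zero differences (none here) and take |d_i|.
|d| = [1, 2, 4, 1, 3, 6, 6, 1, 4, 7, 8]
Step 2: Midrank |d_i| (ties get averaged ranks).
ranks: |1|->2, |2|->4, |4|->6.5, |1|->2, |3|->5, |6|->8.5, |6|->8.5, |1|->2, |4|->6.5, |7|->10, |8|->11
Step 3: Attach original signs; sum ranks with positive sign and with negative sign.
W+ = 2 + 6.5 + 8.5 + 11 = 28
W- = 4 + 2 + 5 + 8.5 + 2 + 6.5 + 10 = 38
(Check: W+ + W- = 66 should equal n(n+1)/2 = 66.)
Step 4: Test statistic W = min(W+, W-) = 28.
Step 5: Ties in |d|, so use the tie-corrected normal approximation.
        E[W] = n(n+1)/4 = 11*12/4 = 33.
        Tie groups: |d|=1 (t=3), |d|=4 (t=2), |d|=6 (t=2); sum(t^3 - t) = 36.
        Var[W] = n(n+1)(2n+1)/24 - sum(t^3-t)/48 = 3036/24 - 36/48 = 125.75.
        z = (W - E[W]) / sqrt(Var[W]) = (28 - 33) / 11.2138 = -0.4459.
        Two-sided p = 2*Phi(z) = 0.655685.
Step 6: alpha = 0.1. fail to reject H0.

W+ = 28, W- = 38, W = min = 28, p = 0.655685, fail to reject H0.


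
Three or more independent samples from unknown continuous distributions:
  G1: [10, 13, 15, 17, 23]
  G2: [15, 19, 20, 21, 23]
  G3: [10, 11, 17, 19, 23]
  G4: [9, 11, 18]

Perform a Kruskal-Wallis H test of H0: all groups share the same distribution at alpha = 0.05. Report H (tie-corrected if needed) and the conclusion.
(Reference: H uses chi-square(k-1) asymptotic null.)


Step 1: Combine all N = 18 observations and assign midranks.
sorted (value, group, rank): (9,G4,1), (10,G1,2.5), (10,G3,2.5), (11,G3,4.5), (11,G4,4.5), (13,G1,6), (15,G1,7.5), (15,G2,7.5), (17,G1,9.5), (17,G3,9.5), (18,G4,11), (19,G2,12.5), (19,G3,12.5), (20,G2,14), (21,G2,15), (23,G1,17), (23,G2,17), (23,G3,17)
Step 2: Sum ranks within each group.
R_1 = 42.5 (n_1 = 5)
R_2 = 66 (n_2 = 5)
R_3 = 46 (n_3 = 5)
R_4 = 16.5 (n_4 = 3)
Step 3: H = 12/(N(N+1)) * sum(R_i^2/n_i) - 3(N+1)
     = 12/(18*19) * (42.5^2/5 + 66^2/5 + 46^2/5 + 16.5^2/3) - 3*19
     = 0.035088 * 1746.4 - 57
     = 4.277193.
Step 4: Ties present; correction factor C = 1 - 54/(18^3 - 18) = 0.990712. Corrected H = 4.277193 / 0.990712 = 4.317292.
Step 5: Under H0, H ~ chi^2(3); p-value = 0.229178.
Step 6: alpha = 0.05. fail to reject H0.

H = 4.3173, df = 3, p = 0.229178, fail to reject H0.


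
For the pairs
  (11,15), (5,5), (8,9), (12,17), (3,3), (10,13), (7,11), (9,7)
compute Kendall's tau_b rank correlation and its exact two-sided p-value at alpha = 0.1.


Step 1: Enumerate the 28 unordered pairs (i,j) with i<j and classify each by sign(x_j-x_i) * sign(y_j-y_i).
  (1,2):dx=-6,dy=-10->C; (1,3):dx=-3,dy=-6->C; (1,4):dx=+1,dy=+2->C; (1,5):dx=-8,dy=-12->C
  (1,6):dx=-1,dy=-2->C; (1,7):dx=-4,dy=-4->C; (1,8):dx=-2,dy=-8->C; (2,3):dx=+3,dy=+4->C
  (2,4):dx=+7,dy=+12->C; (2,5):dx=-2,dy=-2->C; (2,6):dx=+5,dy=+8->C; (2,7):dx=+2,dy=+6->C
  (2,8):dx=+4,dy=+2->C; (3,4):dx=+4,dy=+8->C; (3,5):dx=-5,dy=-6->C; (3,6):dx=+2,dy=+4->C
  (3,7):dx=-1,dy=+2->D; (3,8):dx=+1,dy=-2->D; (4,5):dx=-9,dy=-14->C; (4,6):dx=-2,dy=-4->C
  (4,7):dx=-5,dy=-6->C; (4,8):dx=-3,dy=-10->C; (5,6):dx=+7,dy=+10->C; (5,7):dx=+4,dy=+8->C
  (5,8):dx=+6,dy=+4->C; (6,7):dx=-3,dy=-2->C; (6,8):dx=-1,dy=-6->C; (7,8):dx=+2,dy=-4->D
Step 2: C = 25, D = 3, total pairs = 28.
Step 3: tau = (C - D)/(n(n-1)/2) = (25 - 3)/28 = 0.785714.
Step 4: Exact two-sided p-value (enumerate n! = 40320 permutations of y under H0): p = 0.005506.
Step 5: alpha = 0.1. reject H0.

tau_b = 0.7857 (C=25, D=3), p = 0.005506, reject H0.


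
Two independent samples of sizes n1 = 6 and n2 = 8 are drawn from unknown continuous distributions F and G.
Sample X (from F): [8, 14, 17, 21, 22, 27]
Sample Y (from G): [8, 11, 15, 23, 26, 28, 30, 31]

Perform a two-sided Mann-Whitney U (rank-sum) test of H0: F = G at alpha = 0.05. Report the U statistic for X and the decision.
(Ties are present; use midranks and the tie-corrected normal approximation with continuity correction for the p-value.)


Step 1: Combine and sort all 14 observations; assign midranks.
sorted (value, group): (8,X), (8,Y), (11,Y), (14,X), (15,Y), (17,X), (21,X), (22,X), (23,Y), (26,Y), (27,X), (28,Y), (30,Y), (31,Y)
ranks: 8->1.5, 8->1.5, 11->3, 14->4, 15->5, 17->6, 21->7, 22->8, 23->9, 26->10, 27->11, 28->12, 30->13, 31->14
Step 2: Rank sum for X: R1 = 1.5 + 4 + 6 + 7 + 8 + 11 = 37.5.
Step 3: U_X = R1 - n1(n1+1)/2 = 37.5 - 6*7/2 = 37.5 - 21 = 16.5.
       U_Y = n1*n2 - U_X = 48 - 16.5 = 31.5.
Step 4: Ties are present, so use the tie-corrected normal approximation (with continuity correction) for the p-value.
Step 5: p-value = 0.365629; compare to alpha = 0.05. fail to reject H0.

U_X = 16.5, p = 0.365629, fail to reject H0 at alpha = 0.05.


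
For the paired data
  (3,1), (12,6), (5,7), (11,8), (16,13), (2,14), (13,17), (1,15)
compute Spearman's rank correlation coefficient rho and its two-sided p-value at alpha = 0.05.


Step 1: Rank x and y separately (midranks; no ties here).
rank(x): 3->3, 12->6, 5->4, 11->5, 16->8, 2->2, 13->7, 1->1
rank(y): 1->1, 6->2, 7->3, 8->4, 13->5, 14->6, 17->8, 15->7
Step 2: d_i = R_x(i) - R_y(i); compute d_i^2.
  (3-1)^2=4, (6-2)^2=16, (4-3)^2=1, (5-4)^2=1, (8-5)^2=9, (2-6)^2=16, (7-8)^2=1, (1-7)^2=36
sum(d^2) = 84.
Step 3: rho = 1 - 6*84 / (8*(8^2 - 1)) = 1 - 504/504 = 0.000000.
Step 4: Under H0, t = rho * sqrt((n-2)/(1-rho^2)) = 0.0000 ~ t(6).
Step 5: Two-sided p-value from the t-distribution with 6 df = 1.000000.
Step 6: alpha = 0.05. fail to reject H0.

rho = 0.0000, p = 1.000000, fail to reject H0 at alpha = 0.05.


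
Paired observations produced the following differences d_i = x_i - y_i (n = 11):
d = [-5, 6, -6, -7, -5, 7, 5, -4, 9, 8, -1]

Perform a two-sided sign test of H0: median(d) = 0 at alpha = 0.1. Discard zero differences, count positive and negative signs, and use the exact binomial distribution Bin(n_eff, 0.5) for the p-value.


Step 1: Discard zero differences. Original n = 11; n_eff = number of nonzero differences = 11.
Nonzero differences (with sign): -5, +6, -6, -7, -5, +7, +5, -4, +9, +8, -1
Step 2: Count signs: positive = 5, negative = 6.
Step 3: Under H0: P(positive) = 0.5, so the number of positives S ~ Bin(11, 0.5).
Step 4: Two-sided exact p-value = sum of Bin(11,0.5) probabilities at or below the observed probability = 1.000000.
Step 5: alpha = 0.1. fail to reject H0.

n_eff = 11, pos = 5, neg = 6, p = 1.000000, fail to reject H0.


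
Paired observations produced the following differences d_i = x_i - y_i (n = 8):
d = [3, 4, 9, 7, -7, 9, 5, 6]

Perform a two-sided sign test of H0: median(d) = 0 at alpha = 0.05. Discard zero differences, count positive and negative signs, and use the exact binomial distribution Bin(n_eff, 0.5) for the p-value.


Step 1: Discard zero differences. Original n = 8; n_eff = number of nonzero differences = 8.
Nonzero differences (with sign): +3, +4, +9, +7, -7, +9, +5, +6
Step 2: Count signs: positive = 7, negative = 1.
Step 3: Under H0: P(positive) = 0.5, so the number of positives S ~ Bin(8, 0.5).
Step 4: Two-sided exact p-value = sum of Bin(8,0.5) probabilities at or below the observed probability = 0.070312.
Step 5: alpha = 0.05. fail to reject H0.

n_eff = 8, pos = 7, neg = 1, p = 0.070312, fail to reject H0.


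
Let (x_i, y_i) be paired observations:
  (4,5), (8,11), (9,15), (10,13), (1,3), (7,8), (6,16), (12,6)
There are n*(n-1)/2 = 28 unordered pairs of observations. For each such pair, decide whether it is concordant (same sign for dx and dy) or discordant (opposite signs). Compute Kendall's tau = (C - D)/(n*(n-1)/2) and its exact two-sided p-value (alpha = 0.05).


Step 1: Enumerate the 28 unordered pairs (i,j) with i<j and classify each by sign(x_j-x_i) * sign(y_j-y_i).
  (1,2):dx=+4,dy=+6->C; (1,3):dx=+5,dy=+10->C; (1,4):dx=+6,dy=+8->C; (1,5):dx=-3,dy=-2->C
  (1,6):dx=+3,dy=+3->C; (1,7):dx=+2,dy=+11->C; (1,8):dx=+8,dy=+1->C; (2,3):dx=+1,dy=+4->C
  (2,4):dx=+2,dy=+2->C; (2,5):dx=-7,dy=-8->C; (2,6):dx=-1,dy=-3->C; (2,7):dx=-2,dy=+5->D
  (2,8):dx=+4,dy=-5->D; (3,4):dx=+1,dy=-2->D; (3,5):dx=-8,dy=-12->C; (3,6):dx=-2,dy=-7->C
  (3,7):dx=-3,dy=+1->D; (3,8):dx=+3,dy=-9->D; (4,5):dx=-9,dy=-10->C; (4,6):dx=-3,dy=-5->C
  (4,7):dx=-4,dy=+3->D; (4,8):dx=+2,dy=-7->D; (5,6):dx=+6,dy=+5->C; (5,7):dx=+5,dy=+13->C
  (5,8):dx=+11,dy=+3->C; (6,7):dx=-1,dy=+8->D; (6,8):dx=+5,dy=-2->D; (7,8):dx=+6,dy=-10->D
Step 2: C = 18, D = 10, total pairs = 28.
Step 3: tau = (C - D)/(n(n-1)/2) = (18 - 10)/28 = 0.285714.
Step 4: Exact two-sided p-value (enumerate n! = 40320 permutations of y under H0): p = 0.398760.
Step 5: alpha = 0.05. fail to reject H0.

tau_b = 0.2857 (C=18, D=10), p = 0.398760, fail to reject H0.


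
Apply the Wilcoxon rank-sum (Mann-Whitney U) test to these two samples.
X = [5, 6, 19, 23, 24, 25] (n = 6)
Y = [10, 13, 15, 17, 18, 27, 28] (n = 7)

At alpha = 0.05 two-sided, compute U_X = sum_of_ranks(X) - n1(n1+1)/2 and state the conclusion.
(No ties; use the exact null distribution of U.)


Step 1: Combine and sort all 13 observations; assign midranks.
sorted (value, group): (5,X), (6,X), (10,Y), (13,Y), (15,Y), (17,Y), (18,Y), (19,X), (23,X), (24,X), (25,X), (27,Y), (28,Y)
ranks: 5->1, 6->2, 10->3, 13->4, 15->5, 17->6, 18->7, 19->8, 23->9, 24->10, 25->11, 27->12, 28->13
Step 2: Rank sum for X: R1 = 1 + 2 + 8 + 9 + 10 + 11 = 41.
Step 3: U_X = R1 - n1(n1+1)/2 = 41 - 6*7/2 = 41 - 21 = 20.
       U_Y = n1*n2 - U_X = 42 - 20 = 22.
Step 4: No ties, so the exact null distribution of U (based on enumerating the C(13,6) = 1716 equally likely rank assignments) gives the two-sided p-value.
Step 5: p-value = 0.945221; compare to alpha = 0.05. fail to reject H0.

U_X = 20, p = 0.945221, fail to reject H0 at alpha = 0.05.


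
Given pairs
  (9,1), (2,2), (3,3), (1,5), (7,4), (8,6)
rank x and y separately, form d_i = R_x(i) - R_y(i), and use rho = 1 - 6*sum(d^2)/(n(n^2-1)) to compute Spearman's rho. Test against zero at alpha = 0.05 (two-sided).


Step 1: Rank x and y separately (midranks; no ties here).
rank(x): 9->6, 2->2, 3->3, 1->1, 7->4, 8->5
rank(y): 1->1, 2->2, 3->3, 5->5, 4->4, 6->6
Step 2: d_i = R_x(i) - R_y(i); compute d_i^2.
  (6-1)^2=25, (2-2)^2=0, (3-3)^2=0, (1-5)^2=16, (4-4)^2=0, (5-6)^2=1
sum(d^2) = 42.
Step 3: rho = 1 - 6*42 / (6*(6^2 - 1)) = 1 - 252/210 = -0.200000.
Step 4: Under H0, t = rho * sqrt((n-2)/(1-rho^2)) = -0.4082 ~ t(4).
Step 5: Two-sided p-value from the t-distribution with 4 df = 0.704000.
Step 6: alpha = 0.05. fail to reject H0.

rho = -0.2000, p = 0.704000, fail to reject H0 at alpha = 0.05.


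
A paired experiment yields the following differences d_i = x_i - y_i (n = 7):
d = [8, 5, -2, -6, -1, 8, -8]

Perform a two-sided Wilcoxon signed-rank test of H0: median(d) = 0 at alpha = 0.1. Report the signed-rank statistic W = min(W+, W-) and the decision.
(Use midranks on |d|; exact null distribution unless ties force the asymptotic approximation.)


Step 1: Drop any zero differences (none here) and take |d_i|.
|d| = [8, 5, 2, 6, 1, 8, 8]
Step 2: Midrank |d_i| (ties get averaged ranks).
ranks: |8|->6, |5|->3, |2|->2, |6|->4, |1|->1, |8|->6, |8|->6
Step 3: Attach original signs; sum ranks with positive sign and with negative sign.
W+ = 6 + 3 + 6 = 15
W- = 2 + 4 + 1 + 6 = 13
(Check: W+ + W- = 28 should equal n(n+1)/2 = 28.)
Step 4: Test statistic W = min(W+, W-) = 13.
Step 5: Ties in |d|, so use the tie-corrected normal approximation.
        E[W] = n(n+1)/4 = 7*8/4 = 14.
        Tie groups: |d|=8 (t=3); sum(t^3 - t) = 24.
        Var[W] = n(n+1)(2n+1)/24 - sum(t^3-t)/48 = 840/24 - 24/48 = 34.5.
        z = (W - E[W]) / sqrt(Var[W]) = (13 - 14) / 5.8737 = -0.1703.
        Two-sided p = 2*Phi(z) = 0.864813.
Step 6: alpha = 0.1. fail to reject H0.

W+ = 15, W- = 13, W = min = 13, p = 0.864813, fail to reject H0.


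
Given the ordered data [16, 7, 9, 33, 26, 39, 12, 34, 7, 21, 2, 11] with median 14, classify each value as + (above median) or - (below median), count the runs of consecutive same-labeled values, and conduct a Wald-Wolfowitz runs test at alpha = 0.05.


Step 1: Compute median = 14; label A = above, B = below.
Labels in order: ABBAAABABABB  (n_A = 6, n_B = 6)
Step 2: Count runs R = 8.
Step 3: Under H0 (random ordering), E[R] = 2*n_A*n_B/(n_A+n_B) + 1 = 2*6*6/12 + 1 = 7.0000.
        Var[R] = 2*n_A*n_B*(2*n_A*n_B - n_A - n_B) / ((n_A+n_B)^2 * (n_A+n_B-1)) = 4320/1584 = 2.7273.
        SD[R] = 1.6514.
Step 4: Continuity-corrected z = (R - 0.5 - E[R]) / SD[R] = (8 - 0.5 - 7.0000) / 1.6514 = 0.3028.
Step 5: Two-sided p-value via normal approximation = 2*(1 - Phi(|z|)) = 0.762069.
Step 6: alpha = 0.05. fail to reject H0.

R = 8, z = 0.3028, p = 0.762069, fail to reject H0.


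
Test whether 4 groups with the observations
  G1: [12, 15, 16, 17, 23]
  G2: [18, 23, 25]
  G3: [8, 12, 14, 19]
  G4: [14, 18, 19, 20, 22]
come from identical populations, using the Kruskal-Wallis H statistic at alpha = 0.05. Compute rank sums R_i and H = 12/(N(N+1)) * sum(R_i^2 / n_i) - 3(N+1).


Step 1: Combine all N = 17 observations and assign midranks.
sorted (value, group, rank): (8,G3,1), (12,G1,2.5), (12,G3,2.5), (14,G3,4.5), (14,G4,4.5), (15,G1,6), (16,G1,7), (17,G1,8), (18,G2,9.5), (18,G4,9.5), (19,G3,11.5), (19,G4,11.5), (20,G4,13), (22,G4,14), (23,G1,15.5), (23,G2,15.5), (25,G2,17)
Step 2: Sum ranks within each group.
R_1 = 39 (n_1 = 5)
R_2 = 42 (n_2 = 3)
R_3 = 19.5 (n_3 = 4)
R_4 = 52.5 (n_4 = 5)
Step 3: H = 12/(N(N+1)) * sum(R_i^2/n_i) - 3(N+1)
     = 12/(17*18) * (39^2/5 + 42^2/3 + 19.5^2/4 + 52.5^2/5) - 3*18
     = 0.039216 * 1538.51 - 54
     = 6.333824.
Step 4: Ties present; correction factor C = 1 - 30/(17^3 - 17) = 0.993873. Corrected H = 6.333824 / 0.993873 = 6.372873.
Step 5: Under H0, H ~ chi^2(3); p-value = 0.094813.
Step 6: alpha = 0.05. fail to reject H0.

H = 6.3729, df = 3, p = 0.094813, fail to reject H0.


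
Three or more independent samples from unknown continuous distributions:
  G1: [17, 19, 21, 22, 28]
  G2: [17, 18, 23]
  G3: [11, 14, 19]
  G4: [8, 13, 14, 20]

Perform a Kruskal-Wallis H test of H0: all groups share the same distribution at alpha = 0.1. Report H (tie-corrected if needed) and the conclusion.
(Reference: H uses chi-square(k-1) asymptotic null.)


Step 1: Combine all N = 15 observations and assign midranks.
sorted (value, group, rank): (8,G4,1), (11,G3,2), (13,G4,3), (14,G3,4.5), (14,G4,4.5), (17,G1,6.5), (17,G2,6.5), (18,G2,8), (19,G1,9.5), (19,G3,9.5), (20,G4,11), (21,G1,12), (22,G1,13), (23,G2,14), (28,G1,15)
Step 2: Sum ranks within each group.
R_1 = 56 (n_1 = 5)
R_2 = 28.5 (n_2 = 3)
R_3 = 16 (n_3 = 3)
R_4 = 19.5 (n_4 = 4)
Step 3: H = 12/(N(N+1)) * sum(R_i^2/n_i) - 3(N+1)
     = 12/(15*16) * (56^2/5 + 28.5^2/3 + 16^2/3 + 19.5^2/4) - 3*16
     = 0.050000 * 1078.35 - 48
     = 5.917292.
Step 4: Ties present; correction factor C = 1 - 18/(15^3 - 15) = 0.994643. Corrected H = 5.917292 / 0.994643 = 5.949162.
Step 5: Under H0, H ~ chi^2(3); p-value = 0.114110.
Step 6: alpha = 0.1. fail to reject H0.

H = 5.9492, df = 3, p = 0.114110, fail to reject H0.


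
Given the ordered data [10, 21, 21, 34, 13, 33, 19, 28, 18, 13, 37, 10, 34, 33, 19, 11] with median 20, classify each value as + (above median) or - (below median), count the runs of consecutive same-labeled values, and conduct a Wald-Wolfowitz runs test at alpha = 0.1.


Step 1: Compute median = 20; label A = above, B = below.
Labels in order: BAAABABABBABAABB  (n_A = 8, n_B = 8)
Step 2: Count runs R = 11.
Step 3: Under H0 (random ordering), E[R] = 2*n_A*n_B/(n_A+n_B) + 1 = 2*8*8/16 + 1 = 9.0000.
        Var[R] = 2*n_A*n_B*(2*n_A*n_B - n_A - n_B) / ((n_A+n_B)^2 * (n_A+n_B-1)) = 14336/3840 = 3.7333.
        SD[R] = 1.9322.
Step 4: Continuity-corrected z = (R - 0.5 - E[R]) / SD[R] = (11 - 0.5 - 9.0000) / 1.9322 = 0.7763.
Step 5: Two-sided p-value via normal approximation = 2*(1 - Phi(|z|)) = 0.437558.
Step 6: alpha = 0.1. fail to reject H0.

R = 11, z = 0.7763, p = 0.437558, fail to reject H0.


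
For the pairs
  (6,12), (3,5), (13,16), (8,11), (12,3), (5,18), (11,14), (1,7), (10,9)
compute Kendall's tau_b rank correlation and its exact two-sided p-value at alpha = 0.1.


Step 1: Enumerate the 36 unordered pairs (i,j) with i<j and classify each by sign(x_j-x_i) * sign(y_j-y_i).
  (1,2):dx=-3,dy=-7->C; (1,3):dx=+7,dy=+4->C; (1,4):dx=+2,dy=-1->D; (1,5):dx=+6,dy=-9->D
  (1,6):dx=-1,dy=+6->D; (1,7):dx=+5,dy=+2->C; (1,8):dx=-5,dy=-5->C; (1,9):dx=+4,dy=-3->D
  (2,3):dx=+10,dy=+11->C; (2,4):dx=+5,dy=+6->C; (2,5):dx=+9,dy=-2->D; (2,6):dx=+2,dy=+13->C
  (2,7):dx=+8,dy=+9->C; (2,8):dx=-2,dy=+2->D; (2,9):dx=+7,dy=+4->C; (3,4):dx=-5,dy=-5->C
  (3,5):dx=-1,dy=-13->C; (3,6):dx=-8,dy=+2->D; (3,7):dx=-2,dy=-2->C; (3,8):dx=-12,dy=-9->C
  (3,9):dx=-3,dy=-7->C; (4,5):dx=+4,dy=-8->D; (4,6):dx=-3,dy=+7->D; (4,7):dx=+3,dy=+3->C
  (4,8):dx=-7,dy=-4->C; (4,9):dx=+2,dy=-2->D; (5,6):dx=-7,dy=+15->D; (5,7):dx=-1,dy=+11->D
  (5,8):dx=-11,dy=+4->D; (5,9):dx=-2,dy=+6->D; (6,7):dx=+6,dy=-4->D; (6,8):dx=-4,dy=-11->C
  (6,9):dx=+5,dy=-9->D; (7,8):dx=-10,dy=-7->C; (7,9):dx=-1,dy=-5->C; (8,9):dx=+9,dy=+2->C
Step 2: C = 20, D = 16, total pairs = 36.
Step 3: tau = (C - D)/(n(n-1)/2) = (20 - 16)/36 = 0.111111.
Step 4: Exact two-sided p-value (enumerate n! = 362880 permutations of y under H0): p = 0.761414.
Step 5: alpha = 0.1. fail to reject H0.

tau_b = 0.1111 (C=20, D=16), p = 0.761414, fail to reject H0.


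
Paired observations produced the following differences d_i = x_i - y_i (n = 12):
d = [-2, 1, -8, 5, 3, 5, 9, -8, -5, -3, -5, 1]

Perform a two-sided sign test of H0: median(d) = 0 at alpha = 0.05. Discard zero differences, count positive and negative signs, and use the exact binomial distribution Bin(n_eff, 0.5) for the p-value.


Step 1: Discard zero differences. Original n = 12; n_eff = number of nonzero differences = 12.
Nonzero differences (with sign): -2, +1, -8, +5, +3, +5, +9, -8, -5, -3, -5, +1
Step 2: Count signs: positive = 6, negative = 6.
Step 3: Under H0: P(positive) = 0.5, so the number of positives S ~ Bin(12, 0.5).
Step 4: Two-sided exact p-value = sum of Bin(12,0.5) probabilities at or below the observed probability = 1.000000.
Step 5: alpha = 0.05. fail to reject H0.

n_eff = 12, pos = 6, neg = 6, p = 1.000000, fail to reject H0.


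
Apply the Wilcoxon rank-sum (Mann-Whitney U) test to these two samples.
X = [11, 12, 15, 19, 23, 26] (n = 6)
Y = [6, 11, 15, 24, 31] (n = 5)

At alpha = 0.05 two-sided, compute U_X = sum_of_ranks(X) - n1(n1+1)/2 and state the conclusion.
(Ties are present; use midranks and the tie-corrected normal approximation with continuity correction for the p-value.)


Step 1: Combine and sort all 11 observations; assign midranks.
sorted (value, group): (6,Y), (11,X), (11,Y), (12,X), (15,X), (15,Y), (19,X), (23,X), (24,Y), (26,X), (31,Y)
ranks: 6->1, 11->2.5, 11->2.5, 12->4, 15->5.5, 15->5.5, 19->7, 23->8, 24->9, 26->10, 31->11
Step 2: Rank sum for X: R1 = 2.5 + 4 + 5.5 + 7 + 8 + 10 = 37.
Step 3: U_X = R1 - n1(n1+1)/2 = 37 - 6*7/2 = 37 - 21 = 16.
       U_Y = n1*n2 - U_X = 30 - 16 = 14.
Step 4: Ties are present, so use the tie-corrected normal approximation (with continuity correction) for the p-value.
Step 5: p-value = 0.926933; compare to alpha = 0.05. fail to reject H0.

U_X = 16, p = 0.926933, fail to reject H0 at alpha = 0.05.


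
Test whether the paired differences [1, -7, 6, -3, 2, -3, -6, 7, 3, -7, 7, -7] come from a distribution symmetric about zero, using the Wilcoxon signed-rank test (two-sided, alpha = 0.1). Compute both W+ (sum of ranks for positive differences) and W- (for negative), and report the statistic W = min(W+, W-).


Step 1: Drop any zero differences (none here) and take |d_i|.
|d| = [1, 7, 6, 3, 2, 3, 6, 7, 3, 7, 7, 7]
Step 2: Midrank |d_i| (ties get averaged ranks).
ranks: |1|->1, |7|->10, |6|->6.5, |3|->4, |2|->2, |3|->4, |6|->6.5, |7|->10, |3|->4, |7|->10, |7|->10, |7|->10
Step 3: Attach original signs; sum ranks with positive sign and with negative sign.
W+ = 1 + 6.5 + 2 + 10 + 4 + 10 = 33.5
W- = 10 + 4 + 4 + 6.5 + 10 + 10 = 44.5
(Check: W+ + W- = 78 should equal n(n+1)/2 = 78.)
Step 4: Test statistic W = min(W+, W-) = 33.5.
Step 5: Ties in |d|, so use the tie-corrected normal approximation.
        E[W] = n(n+1)/4 = 12*13/4 = 39.
        Tie groups: |d|=3 (t=3), |d|=6 (t=2), |d|=7 (t=5); sum(t^3 - t) = 150.
        Var[W] = n(n+1)(2n+1)/24 - sum(t^3-t)/48 = 3900/24 - 150/48 = 159.375.
        z = (W - E[W]) / sqrt(Var[W]) = (33.5 - 39) / 12.6244 = -0.4357.
        Two-sided p = 2*Phi(z) = 0.663080.
Step 6: alpha = 0.1. fail to reject H0.

W+ = 33.5, W- = 44.5, W = min = 33.5, p = 0.663080, fail to reject H0.


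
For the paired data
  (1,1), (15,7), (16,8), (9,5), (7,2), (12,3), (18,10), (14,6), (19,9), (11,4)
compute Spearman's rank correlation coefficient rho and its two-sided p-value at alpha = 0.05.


Step 1: Rank x and y separately (midranks; no ties here).
rank(x): 1->1, 15->7, 16->8, 9->3, 7->2, 12->5, 18->9, 14->6, 19->10, 11->4
rank(y): 1->1, 7->7, 8->8, 5->5, 2->2, 3->3, 10->10, 6->6, 9->9, 4->4
Step 2: d_i = R_x(i) - R_y(i); compute d_i^2.
  (1-1)^2=0, (7-7)^2=0, (8-8)^2=0, (3-5)^2=4, (2-2)^2=0, (5-3)^2=4, (9-10)^2=1, (6-6)^2=0, (10-9)^2=1, (4-4)^2=0
sum(d^2) = 10.
Step 3: rho = 1 - 6*10 / (10*(10^2 - 1)) = 1 - 60/990 = 0.939394.
Step 4: Under H0, t = rho * sqrt((n-2)/(1-rho^2)) = 7.7500 ~ t(8).
Step 5: Two-sided p-value from the t-distribution with 8 df = 0.000055.
Step 6: alpha = 0.05. reject H0.

rho = 0.9394, p = 0.000055, reject H0 at alpha = 0.05.


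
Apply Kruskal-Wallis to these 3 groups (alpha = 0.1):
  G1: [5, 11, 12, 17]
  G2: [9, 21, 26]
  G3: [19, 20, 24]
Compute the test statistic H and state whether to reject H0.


Step 1: Combine all N = 10 observations and assign midranks.
sorted (value, group, rank): (5,G1,1), (9,G2,2), (11,G1,3), (12,G1,4), (17,G1,5), (19,G3,6), (20,G3,7), (21,G2,8), (24,G3,9), (26,G2,10)
Step 2: Sum ranks within each group.
R_1 = 13 (n_1 = 4)
R_2 = 20 (n_2 = 3)
R_3 = 22 (n_3 = 3)
Step 3: H = 12/(N(N+1)) * sum(R_i^2/n_i) - 3(N+1)
     = 12/(10*11) * (13^2/4 + 20^2/3 + 22^2/3) - 3*11
     = 0.109091 * 336.917 - 33
     = 3.754545.
Step 4: No ties, so H is used without correction.
Step 5: Under H0, H ~ chi^2(2); p-value = 0.153007.
Step 6: alpha = 0.1. fail to reject H0.

H = 3.7545, df = 2, p = 0.153007, fail to reject H0.


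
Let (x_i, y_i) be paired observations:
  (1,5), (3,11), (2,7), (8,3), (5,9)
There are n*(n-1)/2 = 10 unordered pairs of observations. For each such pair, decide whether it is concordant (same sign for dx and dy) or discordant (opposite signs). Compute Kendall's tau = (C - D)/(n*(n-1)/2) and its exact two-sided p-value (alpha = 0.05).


Step 1: Enumerate the 10 unordered pairs (i,j) with i<j and classify each by sign(x_j-x_i) * sign(y_j-y_i).
  (1,2):dx=+2,dy=+6->C; (1,3):dx=+1,dy=+2->C; (1,4):dx=+7,dy=-2->D; (1,5):dx=+4,dy=+4->C
  (2,3):dx=-1,dy=-4->C; (2,4):dx=+5,dy=-8->D; (2,5):dx=+2,dy=-2->D; (3,4):dx=+6,dy=-4->D
  (3,5):dx=+3,dy=+2->C; (4,5):dx=-3,dy=+6->D
Step 2: C = 5, D = 5, total pairs = 10.
Step 3: tau = (C - D)/(n(n-1)/2) = (5 - 5)/10 = 0.000000.
Step 4: Exact two-sided p-value (enumerate n! = 120 permutations of y under H0): p = 1.000000.
Step 5: alpha = 0.05. fail to reject H0.

tau_b = 0.0000 (C=5, D=5), p = 1.000000, fail to reject H0.


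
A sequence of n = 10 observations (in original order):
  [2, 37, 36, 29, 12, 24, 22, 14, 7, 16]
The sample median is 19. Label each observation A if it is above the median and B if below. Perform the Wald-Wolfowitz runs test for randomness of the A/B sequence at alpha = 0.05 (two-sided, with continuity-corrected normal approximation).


Step 1: Compute median = 19; label A = above, B = below.
Labels in order: BAAABAABBB  (n_A = 5, n_B = 5)
Step 2: Count runs R = 5.
Step 3: Under H0 (random ordering), E[R] = 2*n_A*n_B/(n_A+n_B) + 1 = 2*5*5/10 + 1 = 6.0000.
        Var[R] = 2*n_A*n_B*(2*n_A*n_B - n_A - n_B) / ((n_A+n_B)^2 * (n_A+n_B-1)) = 2000/900 = 2.2222.
        SD[R] = 1.4907.
Step 4: Continuity-corrected z = (R + 0.5 - E[R]) / SD[R] = (5 + 0.5 - 6.0000) / 1.4907 = -0.3354.
Step 5: Two-sided p-value via normal approximation = 2*(1 - Phi(|z|)) = 0.737316.
Step 6: alpha = 0.05. fail to reject H0.

R = 5, z = -0.3354, p = 0.737316, fail to reject H0.


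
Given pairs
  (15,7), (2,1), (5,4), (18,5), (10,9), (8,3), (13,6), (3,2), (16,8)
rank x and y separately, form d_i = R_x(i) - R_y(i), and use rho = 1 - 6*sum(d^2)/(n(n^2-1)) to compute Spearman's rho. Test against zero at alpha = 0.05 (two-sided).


Step 1: Rank x and y separately (midranks; no ties here).
rank(x): 15->7, 2->1, 5->3, 18->9, 10->5, 8->4, 13->6, 3->2, 16->8
rank(y): 7->7, 1->1, 4->4, 5->5, 9->9, 3->3, 6->6, 2->2, 8->8
Step 2: d_i = R_x(i) - R_y(i); compute d_i^2.
  (7-7)^2=0, (1-1)^2=0, (3-4)^2=1, (9-5)^2=16, (5-9)^2=16, (4-3)^2=1, (6-6)^2=0, (2-2)^2=0, (8-8)^2=0
sum(d^2) = 34.
Step 3: rho = 1 - 6*34 / (9*(9^2 - 1)) = 1 - 204/720 = 0.716667.
Step 4: Under H0, t = rho * sqrt((n-2)/(1-rho^2)) = 2.7188 ~ t(7).
Step 5: Two-sided p-value from the t-distribution with 7 df = 0.029818.
Step 6: alpha = 0.05. reject H0.

rho = 0.7167, p = 0.029818, reject H0 at alpha = 0.05.


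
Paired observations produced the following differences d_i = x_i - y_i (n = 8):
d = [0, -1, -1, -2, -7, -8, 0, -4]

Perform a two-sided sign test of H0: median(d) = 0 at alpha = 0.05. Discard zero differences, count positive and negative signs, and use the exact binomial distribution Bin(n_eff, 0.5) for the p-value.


Step 1: Discard zero differences. Original n = 8; n_eff = number of nonzero differences = 6.
Nonzero differences (with sign): -1, -1, -2, -7, -8, -4
Step 2: Count signs: positive = 0, negative = 6.
Step 3: Under H0: P(positive) = 0.5, so the number of positives S ~ Bin(6, 0.5).
Step 4: Two-sided exact p-value = sum of Bin(6,0.5) probabilities at or below the observed probability = 0.031250.
Step 5: alpha = 0.05. reject H0.

n_eff = 6, pos = 0, neg = 6, p = 0.031250, reject H0.


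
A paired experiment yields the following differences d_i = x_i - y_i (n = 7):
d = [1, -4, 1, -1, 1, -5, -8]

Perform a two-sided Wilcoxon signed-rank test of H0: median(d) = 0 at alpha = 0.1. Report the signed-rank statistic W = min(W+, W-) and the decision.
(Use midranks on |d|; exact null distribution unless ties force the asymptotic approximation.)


Step 1: Drop any zero differences (none here) and take |d_i|.
|d| = [1, 4, 1, 1, 1, 5, 8]
Step 2: Midrank |d_i| (ties get averaged ranks).
ranks: |1|->2.5, |4|->5, |1|->2.5, |1|->2.5, |1|->2.5, |5|->6, |8|->7
Step 3: Attach original signs; sum ranks with positive sign and with negative sign.
W+ = 2.5 + 2.5 + 2.5 = 7.5
W- = 5 + 2.5 + 6 + 7 = 20.5
(Check: W+ + W- = 28 should equal n(n+1)/2 = 28.)
Step 4: Test statistic W = min(W+, W-) = 7.5.
Step 5: Ties in |d|, so use the tie-corrected normal approximation.
        E[W] = n(n+1)/4 = 7*8/4 = 14.
        Tie groups: |d|=1 (t=4); sum(t^3 - t) = 60.
        Var[W] = n(n+1)(2n+1)/24 - sum(t^3-t)/48 = 840/24 - 60/48 = 33.75.
        z = (W - E[W]) / sqrt(Var[W]) = (7.5 - 14) / 5.8095 = -1.1189.
        Two-sided p = 2*Phi(z) = 0.263199.
Step 6: alpha = 0.1. fail to reject H0.

W+ = 7.5, W- = 20.5, W = min = 7.5, p = 0.263199, fail to reject H0.


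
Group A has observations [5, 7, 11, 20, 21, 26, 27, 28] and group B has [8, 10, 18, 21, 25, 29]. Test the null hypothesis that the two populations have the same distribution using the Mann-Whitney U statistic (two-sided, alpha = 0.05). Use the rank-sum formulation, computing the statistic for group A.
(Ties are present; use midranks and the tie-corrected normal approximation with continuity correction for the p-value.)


Step 1: Combine and sort all 14 observations; assign midranks.
sorted (value, group): (5,X), (7,X), (8,Y), (10,Y), (11,X), (18,Y), (20,X), (21,X), (21,Y), (25,Y), (26,X), (27,X), (28,X), (29,Y)
ranks: 5->1, 7->2, 8->3, 10->4, 11->5, 18->6, 20->7, 21->8.5, 21->8.5, 25->10, 26->11, 27->12, 28->13, 29->14
Step 2: Rank sum for X: R1 = 1 + 2 + 5 + 7 + 8.5 + 11 + 12 + 13 = 59.5.
Step 3: U_X = R1 - n1(n1+1)/2 = 59.5 - 8*9/2 = 59.5 - 36 = 23.5.
       U_Y = n1*n2 - U_X = 48 - 23.5 = 24.5.
Step 4: Ties are present, so use the tie-corrected normal approximation (with continuity correction) for the p-value.
Step 5: p-value = 1.000000; compare to alpha = 0.05. fail to reject H0.

U_X = 23.5, p = 1.000000, fail to reject H0 at alpha = 0.05.


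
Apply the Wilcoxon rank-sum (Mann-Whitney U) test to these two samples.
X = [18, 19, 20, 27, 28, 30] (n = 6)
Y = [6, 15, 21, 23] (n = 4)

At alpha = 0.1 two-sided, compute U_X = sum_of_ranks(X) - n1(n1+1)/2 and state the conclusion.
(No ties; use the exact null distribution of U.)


Step 1: Combine and sort all 10 observations; assign midranks.
sorted (value, group): (6,Y), (15,Y), (18,X), (19,X), (20,X), (21,Y), (23,Y), (27,X), (28,X), (30,X)
ranks: 6->1, 15->2, 18->3, 19->4, 20->5, 21->6, 23->7, 27->8, 28->9, 30->10
Step 2: Rank sum for X: R1 = 3 + 4 + 5 + 8 + 9 + 10 = 39.
Step 3: U_X = R1 - n1(n1+1)/2 = 39 - 6*7/2 = 39 - 21 = 18.
       U_Y = n1*n2 - U_X = 24 - 18 = 6.
Step 4: No ties, so the exact null distribution of U (based on enumerating the C(10,6) = 210 equally likely rank assignments) gives the two-sided p-value.
Step 5: p-value = 0.257143; compare to alpha = 0.1. fail to reject H0.

U_X = 18, p = 0.257143, fail to reject H0 at alpha = 0.1.


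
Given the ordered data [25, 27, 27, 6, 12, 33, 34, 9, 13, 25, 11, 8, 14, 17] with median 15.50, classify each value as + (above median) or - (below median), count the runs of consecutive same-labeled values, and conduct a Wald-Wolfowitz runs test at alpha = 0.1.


Step 1: Compute median = 15.50; label A = above, B = below.
Labels in order: AAABBAABBABBBA  (n_A = 7, n_B = 7)
Step 2: Count runs R = 7.
Step 3: Under H0 (random ordering), E[R] = 2*n_A*n_B/(n_A+n_B) + 1 = 2*7*7/14 + 1 = 8.0000.
        Var[R] = 2*n_A*n_B*(2*n_A*n_B - n_A - n_B) / ((n_A+n_B)^2 * (n_A+n_B-1)) = 8232/2548 = 3.2308.
        SD[R] = 1.7974.
Step 4: Continuity-corrected z = (R + 0.5 - E[R]) / SD[R] = (7 + 0.5 - 8.0000) / 1.7974 = -0.2782.
Step 5: Two-sided p-value via normal approximation = 2*(1 - Phi(|z|)) = 0.780879.
Step 6: alpha = 0.1. fail to reject H0.

R = 7, z = -0.2782, p = 0.780879, fail to reject H0.


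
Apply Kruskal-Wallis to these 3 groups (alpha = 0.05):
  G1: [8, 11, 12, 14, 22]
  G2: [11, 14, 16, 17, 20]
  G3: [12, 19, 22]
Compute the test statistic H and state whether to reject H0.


Step 1: Combine all N = 13 observations and assign midranks.
sorted (value, group, rank): (8,G1,1), (11,G1,2.5), (11,G2,2.5), (12,G1,4.5), (12,G3,4.5), (14,G1,6.5), (14,G2,6.5), (16,G2,8), (17,G2,9), (19,G3,10), (20,G2,11), (22,G1,12.5), (22,G3,12.5)
Step 2: Sum ranks within each group.
R_1 = 27 (n_1 = 5)
R_2 = 37 (n_2 = 5)
R_3 = 27 (n_3 = 3)
Step 3: H = 12/(N(N+1)) * sum(R_i^2/n_i) - 3(N+1)
     = 12/(13*14) * (27^2/5 + 37^2/5 + 27^2/3) - 3*14
     = 0.065934 * 662.6 - 42
     = 1.687912.
Step 4: Ties present; correction factor C = 1 - 24/(13^3 - 13) = 0.989011. Corrected H = 1.687912 / 0.989011 = 1.706667.
Step 5: Under H0, H ~ chi^2(2); p-value = 0.425993.
Step 6: alpha = 0.05. fail to reject H0.

H = 1.7067, df = 2, p = 0.425993, fail to reject H0.


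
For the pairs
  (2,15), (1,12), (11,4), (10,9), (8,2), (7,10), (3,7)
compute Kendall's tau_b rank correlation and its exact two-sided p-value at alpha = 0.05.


Step 1: Enumerate the 21 unordered pairs (i,j) with i<j and classify each by sign(x_j-x_i) * sign(y_j-y_i).
  (1,2):dx=-1,dy=-3->C; (1,3):dx=+9,dy=-11->D; (1,4):dx=+8,dy=-6->D; (1,5):dx=+6,dy=-13->D
  (1,6):dx=+5,dy=-5->D; (1,7):dx=+1,dy=-8->D; (2,3):dx=+10,dy=-8->D; (2,4):dx=+9,dy=-3->D
  (2,5):dx=+7,dy=-10->D; (2,6):dx=+6,dy=-2->D; (2,7):dx=+2,dy=-5->D; (3,4):dx=-1,dy=+5->D
  (3,5):dx=-3,dy=-2->C; (3,6):dx=-4,dy=+6->D; (3,7):dx=-8,dy=+3->D; (4,5):dx=-2,dy=-7->C
  (4,6):dx=-3,dy=+1->D; (4,7):dx=-7,dy=-2->C; (5,6):dx=-1,dy=+8->D; (5,7):dx=-5,dy=+5->D
  (6,7):dx=-4,dy=-3->C
Step 2: C = 5, D = 16, total pairs = 21.
Step 3: tau = (C - D)/(n(n-1)/2) = (5 - 16)/21 = -0.523810.
Step 4: Exact two-sided p-value (enumerate n! = 5040 permutations of y under H0): p = 0.136111.
Step 5: alpha = 0.05. fail to reject H0.

tau_b = -0.5238 (C=5, D=16), p = 0.136111, fail to reject H0.
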